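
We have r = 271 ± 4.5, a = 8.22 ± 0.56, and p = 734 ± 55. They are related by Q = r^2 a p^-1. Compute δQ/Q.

0.107

Relative error in a monomial: (δQ/Q)² = Σ (nᵢ · δxᵢ/xᵢ)².
  (2·δr/r)² = (2×0.0166)² = 0.00110;  (1·δa/a)² = (1×0.0681)² = 0.00464;  (-1·δp/p)² = (-1×0.0749)² = 0.00561
δQ/Q = √(0.0114) = 0.107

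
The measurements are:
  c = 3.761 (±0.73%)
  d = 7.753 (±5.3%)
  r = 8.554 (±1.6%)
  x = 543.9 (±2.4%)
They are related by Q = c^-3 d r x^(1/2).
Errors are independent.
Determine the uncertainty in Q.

1.77

Q is a product of powers, so relative uncertainties combine in quadrature:
  (-3·δc/c)² = (-3×0.00730)² = 0.000480;  (1·δd/d)² = (1×0.0530)² = 0.00281;  (1·δr/r)² = (1×0.0160)² = 0.000256;  (½·δx/x)² = (0.5×0.0240)² = 0.000144
δQ/Q = √(0.00369) = 0.0607
Q = 29.07, so δQ = 0.0607 × 29.07 = 1.77.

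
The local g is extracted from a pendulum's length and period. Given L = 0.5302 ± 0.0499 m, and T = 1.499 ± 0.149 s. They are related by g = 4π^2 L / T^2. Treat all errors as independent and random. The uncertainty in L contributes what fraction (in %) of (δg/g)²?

(δg/g)² = (1·δL/L)² + (-2·δT/T)²
  L term: (1×0.0941)² = 0.00886
  T term: (-2×0.0994)² = 0.0395
Total = 0.0484. Share from L = 0.00886/0.0484 = 0.183.

18.3%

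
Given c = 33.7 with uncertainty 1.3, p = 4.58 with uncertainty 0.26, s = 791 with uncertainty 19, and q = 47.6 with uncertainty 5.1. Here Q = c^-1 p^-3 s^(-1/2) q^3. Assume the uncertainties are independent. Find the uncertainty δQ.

0.433

Relative error in a monomial: (δQ/Q)² = Σ (nᵢ · δxᵢ/xᵢ)².
  (-1·δc/c)² = (-1×0.0386)² = 0.00149;  (-3·δp/p)² = (-3×0.0568)² = 0.0290;  (−½·δs/s)² = (-0.5×0.0240)² = 0.000144;  (3·δq/q)² = (3×0.107)² = 0.103
δQ/Q = √(0.134) = 0.366
Q = 1.18, so δQ = 0.366 × 1.18 = 0.433.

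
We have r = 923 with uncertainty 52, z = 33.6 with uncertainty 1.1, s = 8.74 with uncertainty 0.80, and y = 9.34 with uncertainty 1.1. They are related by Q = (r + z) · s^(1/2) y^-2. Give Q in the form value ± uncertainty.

Let u = r + z = 957. δu = √(δr² + δz²) = √(2700 + 1.21) = 52.0, so δu/u = 0.0544.
Q is then a monomial in u, s, y:
δQ/Q = √((δu/u)² + (½·δs/s)² + (-2·δy/y)²) = √(0.00296 + 0.00209 + 0.0555) = 0.246
Q = 32.4, so δQ = 0.246 × 32.4 = 7.98.

32.4 ± 7.98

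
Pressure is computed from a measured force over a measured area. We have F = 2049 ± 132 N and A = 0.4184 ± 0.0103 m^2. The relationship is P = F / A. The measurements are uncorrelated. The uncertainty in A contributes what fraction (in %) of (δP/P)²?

12.7%

(δP/P)² = (1·δF/F)² + (-1·δA/A)²
  F term: (1×0.0644)² = 0.00415
  A term: (-1×0.0246)² = 0.000606
Total = 0.00476. Share from A = 0.000606/0.00476 = 0.127.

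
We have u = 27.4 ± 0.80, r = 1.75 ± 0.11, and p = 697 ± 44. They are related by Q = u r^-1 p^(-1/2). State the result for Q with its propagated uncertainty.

0.593 ± 0.0452

Since Q is a product/quotient, work with relative uncertainties:
  (1·δu/u)² = (1×0.0292)² = 0.000852;  (-1·δr/r)² = (-1×0.0629)² = 0.00395;  (−½·δp/p)² = (-0.5×0.0631)² = 0.000996
δQ/Q = √(0.00580) = 0.0762
Q = 0.593, so δQ = 0.0762 × 0.593 = 0.0452.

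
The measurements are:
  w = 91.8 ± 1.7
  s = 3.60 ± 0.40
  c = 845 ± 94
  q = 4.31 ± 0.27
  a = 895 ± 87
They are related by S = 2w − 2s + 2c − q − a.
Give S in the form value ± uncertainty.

967 ± 207

S is a linear combination, so absolute uncertainties add in quadrature:
  (2·δw)² = 11.6;  (2·δs)² = 0.640;  (2·δc)² = 35300;  (δq)² = 0.0729;  (δa)² = 7570
δS = √(42900) = 207
S = 967.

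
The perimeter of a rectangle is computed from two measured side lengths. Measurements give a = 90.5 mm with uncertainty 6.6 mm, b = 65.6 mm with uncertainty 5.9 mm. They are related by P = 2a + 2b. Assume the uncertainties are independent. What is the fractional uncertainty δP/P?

P is a linear combination, so absolute uncertainties add in quadrature:
  (2·δa)² = 174;  (2·δb)² = 139
δP = √(313) = 17.7 mm
P = 312 mm, so δP/P = 17.7/312 = 0.0567.

0.0567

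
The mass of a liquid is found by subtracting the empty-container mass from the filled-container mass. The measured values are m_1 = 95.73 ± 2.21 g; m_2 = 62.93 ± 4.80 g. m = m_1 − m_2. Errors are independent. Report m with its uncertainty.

Sums and differences: (δm)² = Σ (cᵢ δxᵢ)².
  (δm_1)² = 4.88;  (δm_2)² = 23.0
δm = √(27.9) = 5.28 g
m = 32.80 g.

32.80 ± 5.28 g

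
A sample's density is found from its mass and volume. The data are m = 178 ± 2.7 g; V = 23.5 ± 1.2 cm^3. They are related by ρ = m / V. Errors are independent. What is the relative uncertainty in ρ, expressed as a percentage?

For a monomial ρ ∝ m, V^-1, fractional errors add in quadrature:
  (1·δm/m)² = (1×0.0152)² = 0.000230;  (-1·δV/V)² = (-1×0.0511)² = 0.00261
δρ/ρ = √(0.00284) = 0.0533

5.33%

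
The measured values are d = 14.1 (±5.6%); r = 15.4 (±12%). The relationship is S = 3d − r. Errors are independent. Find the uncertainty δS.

3.00

Absolute uncertainties add in quadrature for a linear combination:
  (3·δd)² = 5.61;  (δr)² = 3.42
δS = √(9.03) = 3.00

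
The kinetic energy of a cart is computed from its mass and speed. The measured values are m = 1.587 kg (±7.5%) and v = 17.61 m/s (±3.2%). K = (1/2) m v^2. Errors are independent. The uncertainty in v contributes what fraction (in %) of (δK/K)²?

(δK/K)² = (1·δm/m)² + (2·δv/v)²
  m term: (1×0.0750)² = 0.00562
  v term: (2×0.0320)² = 0.00410
Total = 0.00972. Share from v = 0.00410/0.00972 = 0.421.

42.1%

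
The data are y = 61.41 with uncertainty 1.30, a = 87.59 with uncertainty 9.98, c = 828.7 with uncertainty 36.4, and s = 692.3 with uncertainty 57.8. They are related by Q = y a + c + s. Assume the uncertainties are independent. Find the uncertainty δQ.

627

Let p = y·a = 5379. δp/p = √((1·δy/y)² + (1·δa/a)²) = √(0.000448 + 0.0130) = 0.116, so δp = 623.
Q = p + c + s: δQ = √(δp² + δc² + δs²) = √(3.89e+05 + 1320 + 3340) = 627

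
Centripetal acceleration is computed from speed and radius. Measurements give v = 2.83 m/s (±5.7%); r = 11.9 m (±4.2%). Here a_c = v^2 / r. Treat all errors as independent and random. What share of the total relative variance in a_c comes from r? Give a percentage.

12.0%

(δa_c/a_c)² = (2·δv/v)² + (-1·δr/r)²
  v term: (2×0.0570)² = 0.0130
  r term: (-1×0.0420)² = 0.00176
Total = 0.0148. Share from r = 0.00176/0.0148 = 0.120.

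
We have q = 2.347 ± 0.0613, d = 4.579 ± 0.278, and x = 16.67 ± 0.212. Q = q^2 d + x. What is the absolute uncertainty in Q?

2.03

Let p = q^2·d = 25.22. δp/p = √((2·δq/q)² + (1·δd/d)²) = √(0.00273 + 0.00369) = 0.0801, so δp = 2.02.
Q = p + x: δQ = √(δp² + δx²) = √(4.08 + 0.0449) = 2.03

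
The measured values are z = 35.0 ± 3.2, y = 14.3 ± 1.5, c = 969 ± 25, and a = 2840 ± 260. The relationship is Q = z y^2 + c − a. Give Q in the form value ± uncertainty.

5290 ± 1660

Let p = z·y^2 = 7160. δp/p = √((1·δz/z)² + (2·δy/y)²) = √(0.00836 + 0.0440) = 0.229, so δp = 1640.
Q = p + c − a: δQ = √(δp² + δc² + δa²) = √(2.68e+06 + 625 + 67600) = 1660
Q = 5290.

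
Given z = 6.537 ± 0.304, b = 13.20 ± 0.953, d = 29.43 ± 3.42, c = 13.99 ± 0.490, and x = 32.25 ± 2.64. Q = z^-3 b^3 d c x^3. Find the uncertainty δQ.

4.28e+07

Q is a product of powers, so relative uncertainties combine in quadrature:
  (-3·δz/z)² = (-3×0.0465)² = 0.0195;  (3·δb/b)² = (3×0.0722)² = 0.0469;  (1·δd/d)² = (1×0.116)² = 0.0135;  (1·δc/c)² = (1×0.0350)² = 0.00123;  (3·δx/x)² = (3×0.0819)² = 0.0603
δQ/Q = √(0.141) = 0.376
Q = 1.137e+08, so δQ = 0.376 × 1.137e+08 = 4.28e+07.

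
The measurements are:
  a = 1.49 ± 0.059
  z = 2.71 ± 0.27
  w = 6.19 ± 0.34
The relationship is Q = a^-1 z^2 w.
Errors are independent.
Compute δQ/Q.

0.210

Each factor contributes (exponent × relative error)² to (δQ/Q)²:
  (-1·δa/a)² = (-1×0.0396)² = 0.00157;  (2·δz/z)² = (2×0.0996)² = 0.0397;  (1·δw/w)² = (1×0.0549)² = 0.00302
δQ/Q = √(0.0443) = 0.210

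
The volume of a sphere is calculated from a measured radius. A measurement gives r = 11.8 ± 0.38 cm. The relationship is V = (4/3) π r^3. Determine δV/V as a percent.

9.66%

V ∝ r^3, so δV/V = |3| · δr/r = 3 × 0.0322 = 0.0966.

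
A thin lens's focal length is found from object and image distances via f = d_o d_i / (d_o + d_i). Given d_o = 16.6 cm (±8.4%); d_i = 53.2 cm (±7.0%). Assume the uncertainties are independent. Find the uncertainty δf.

0.837 cm

∂f/∂d_o = (d_i/(d_o+d_i))² = 0.581;  ∂f/∂d_i = (d_o/(d_o+d_i))² = 0.0566
δf = √((∂f/∂d_o · δd_o)² + (∂f/∂d_i · δd_i)²) = √(0.656 + 0.0444) = 0.837 cm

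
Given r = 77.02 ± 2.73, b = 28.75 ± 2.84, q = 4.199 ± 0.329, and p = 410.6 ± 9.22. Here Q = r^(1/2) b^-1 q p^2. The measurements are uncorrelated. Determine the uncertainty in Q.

29200

Each factor contributes (exponent × relative error)² to (δQ/Q)²:
  (½·δr/r)² = (0.5×0.0354)² = 0.000314;  (-1·δb/b)² = (-1×0.0988)² = 0.00976;  (1·δq/q)² = (1×0.0784)² = 0.00614;  (2·δp/p)² = (2×0.0225)² = 0.00202
δQ/Q = √(0.0182) = 0.135
Q = 216100, so δQ = 0.135 × 216100 = 29200.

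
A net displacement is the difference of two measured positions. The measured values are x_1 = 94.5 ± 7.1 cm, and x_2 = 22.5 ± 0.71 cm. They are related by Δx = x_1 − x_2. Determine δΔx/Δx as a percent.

9.91%

Each term contributes (cᵢ δxᵢ)² to (δΔx)²:
  (δx_1)² = 50.4;  (δx_2)² = 0.504
δΔx = √(50.9) = 7.14 cm
Δx = 72.0 cm, so δΔx/Δx = 7.14/72.0 = 0.0991.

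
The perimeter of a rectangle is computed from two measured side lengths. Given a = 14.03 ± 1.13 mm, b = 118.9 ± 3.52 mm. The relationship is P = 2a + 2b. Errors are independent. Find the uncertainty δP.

Each term contributes (cᵢ δxᵢ)² to (δP)²:
  (2·δa)² = 5.11;  (2·δb)² = 49.6
δP = √(54.7) = 7.39 mm

7.39 mm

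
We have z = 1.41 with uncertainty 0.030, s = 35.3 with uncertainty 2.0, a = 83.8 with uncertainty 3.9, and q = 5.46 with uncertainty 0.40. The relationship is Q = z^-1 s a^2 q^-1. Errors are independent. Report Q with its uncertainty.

Relative error in a monomial: (δQ/Q)² = Σ (nᵢ · δxᵢ/xᵢ)².
  (-1·δz/z)² = (-1×0.0213)² = 0.000453;  (1·δs/s)² = (1×0.0567)² = 0.00321;  (2·δa/a)² = (2×0.0465)² = 0.00866;  (-1·δq/q)² = (-1×0.0733)² = 0.00537
δQ/Q = √(0.0177) = 0.133
Q = 32200, so δQ = 0.133 × 32200 = 4280.

32200 ± 4280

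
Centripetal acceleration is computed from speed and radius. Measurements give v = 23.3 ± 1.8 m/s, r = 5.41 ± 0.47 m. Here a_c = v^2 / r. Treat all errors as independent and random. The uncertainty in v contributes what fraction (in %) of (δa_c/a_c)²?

(δa_c/a_c)² = (2·δv/v)² + (-1·δr/r)²
  v term: (2×0.0773)² = 0.0239
  r term: (-1×0.0869)² = 0.00755
Total = 0.0314. Share from v = 0.0239/0.0314 = 0.760.

76.0%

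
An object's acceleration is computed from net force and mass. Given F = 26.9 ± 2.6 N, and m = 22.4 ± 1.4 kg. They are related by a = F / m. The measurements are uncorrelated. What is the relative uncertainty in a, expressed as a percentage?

For a monomial a ∝ F, m^-1, fractional errors add in quadrature:
  (1·δF/F)² = (1×0.0967)² = 0.00934;  (-1·δm/m)² = (-1×0.0625)² = 0.00391
δa/a = √(0.0132) = 0.115

11.5%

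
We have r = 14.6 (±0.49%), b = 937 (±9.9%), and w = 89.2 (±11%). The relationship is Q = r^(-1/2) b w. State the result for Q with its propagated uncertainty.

For a monomial Q ∝ r^(-1/2), b, w, fractional errors add in quadrature:
  (−½·δr/r)² = (-0.5×0.00490)² = 6e-06;  (1·δb/b)² = (1×0.0990)² = 0.00980;  (1·δw/w)² = (1×0.110)² = 0.0121
δQ/Q = √(0.0219) = 0.148
Q = 21900, so δQ = 0.148 × 21900 = 3240.

21900 ± 3240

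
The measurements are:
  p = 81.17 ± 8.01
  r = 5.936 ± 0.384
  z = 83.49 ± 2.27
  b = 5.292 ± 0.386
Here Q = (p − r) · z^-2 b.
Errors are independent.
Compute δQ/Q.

Let u = p − r = 75.23. δu = √(δp² + δr²) = √(64.2 + 0.147) = 8.02, so δu/u = 0.107.
Q is then a monomial in u, z, b:
δQ/Q = √((δu/u)² + (-2·δz/z)² + (1·δb/b)²) = √(0.0114 + 0.00296 + 0.00532) = 0.140

0.140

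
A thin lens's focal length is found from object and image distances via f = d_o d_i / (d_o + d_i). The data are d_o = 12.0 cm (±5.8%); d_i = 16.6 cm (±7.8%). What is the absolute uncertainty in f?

∂f/∂d_o = (d_i/(d_o+d_i))² = 0.337;  ∂f/∂d_i = (d_o/(d_o+d_i))² = 0.176
δf = √((∂f/∂d_o · δd_o)² + (∂f/∂d_i · δd_i)²) = √(0.0550 + 0.0520) = 0.327 cm

0.327 cm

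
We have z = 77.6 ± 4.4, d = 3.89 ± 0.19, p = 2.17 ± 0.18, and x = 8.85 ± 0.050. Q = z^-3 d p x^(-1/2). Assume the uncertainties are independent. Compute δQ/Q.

0.195

Relative error in a monomial: (δQ/Q)² = Σ (nᵢ · δxᵢ/xᵢ)².
  (-3·δz/z)² = (-3×0.0567)² = 0.0289;  (1·δd/d)² = (1×0.0488)² = 0.00239;  (1·δp/p)² = (1×0.0829)² = 0.00688;  (−½·δx/x)² = (-0.5×0.00565)² = 7.98e-06
δQ/Q = √(0.0382) = 0.195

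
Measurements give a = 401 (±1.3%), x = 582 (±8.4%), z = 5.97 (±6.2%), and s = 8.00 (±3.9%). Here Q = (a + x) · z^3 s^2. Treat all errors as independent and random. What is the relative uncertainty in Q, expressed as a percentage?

Let u = a + x = 983. δu = √(δa² + δx²) = √(27.2 + 2390) = 49.2, so δu/u = 0.0500.
Q is then a monomial in u, z, s:
δQ/Q = √((δu/u)² + (3·δz/z)² + (2·δs/s)²) = √(0.00250 + 0.0346 + 0.00608) = 0.208

20.8%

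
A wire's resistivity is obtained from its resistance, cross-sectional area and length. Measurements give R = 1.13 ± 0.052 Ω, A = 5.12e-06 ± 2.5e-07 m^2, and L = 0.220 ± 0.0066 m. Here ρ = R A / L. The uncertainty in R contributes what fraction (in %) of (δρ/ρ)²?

(δρ/ρ)² = (1·δR/R)² + (1·δA/A)² + (-1·δL/L)²
  R term: (1×0.0460)² = 0.00212
  A term: (1×0.0488)² = 0.00238
  L term: (-1×0.0300)² = 0.000900
Total = 0.00540. Share from R = 0.00212/0.00540 = 0.392.

39.2%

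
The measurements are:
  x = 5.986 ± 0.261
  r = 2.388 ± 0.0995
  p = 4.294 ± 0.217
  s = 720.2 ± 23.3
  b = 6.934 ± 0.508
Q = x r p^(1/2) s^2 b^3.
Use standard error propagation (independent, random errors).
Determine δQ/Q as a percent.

23.8%

Since Q is a product/quotient, work with relative uncertainties:
  (1·δx/x)² = (1×0.0436)² = 0.00190;  (1·δr/r)² = (1×0.0417)² = 0.00174;  (½·δp/p)² = (0.5×0.0505)² = 0.000638;  (2·δs/s)² = (2×0.0324)² = 0.00419;  (3·δb/b)² = (3×0.0733)² = 0.0483
δQ/Q = √(0.0568) = 0.238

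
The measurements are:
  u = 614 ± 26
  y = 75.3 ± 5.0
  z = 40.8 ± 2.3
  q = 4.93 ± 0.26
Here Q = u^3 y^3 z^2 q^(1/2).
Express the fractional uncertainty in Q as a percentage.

26.3%

Each factor contributes (exponent × relative error)² to (δQ/Q)²:
  (3·δu/u)² = (3×0.0423)² = 0.0161;  (3·δy/y)² = (3×0.0664)² = 0.0397;  (2·δz/z)² = (2×0.0564)² = 0.0127;  (½·δq/q)² = (0.5×0.0527)² = 0.000695
δQ/Q = √(0.0692) = 0.263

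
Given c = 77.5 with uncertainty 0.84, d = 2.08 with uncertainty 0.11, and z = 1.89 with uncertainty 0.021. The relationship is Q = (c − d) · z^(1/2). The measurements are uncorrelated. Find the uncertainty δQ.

Let u = c − d = 75.4. δu = √(δc² + δd²) = √(0.706 + 0.0121) = 0.847, so δu/u = 0.0112.
Q is then a monomial in u, z:
δQ/Q = √((δu/u)² + (½·δz/z)²) = √(0.000126 + 3.09e-05) = 0.0125
Q = 104, so δQ = 0.0125 × 104 = 1.30.

1.30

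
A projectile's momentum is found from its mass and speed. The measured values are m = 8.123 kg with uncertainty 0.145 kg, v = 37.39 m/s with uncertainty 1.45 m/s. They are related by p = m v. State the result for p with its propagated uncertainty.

Relative error in a monomial: (δp/p)² = Σ (nᵢ · δxᵢ/xᵢ)².
  (1·δm/m)² = (1×0.0179)² = 0.000319;  (1·δv/v)² = (1×0.0388)² = 0.00150
δp/p = √(0.00182) = 0.0427
p = 303.7 kg·m/s, so δp = 0.0427 × 303.7 = 13.0 kg·m/s.

303.7 ± 13.0 kg·m/s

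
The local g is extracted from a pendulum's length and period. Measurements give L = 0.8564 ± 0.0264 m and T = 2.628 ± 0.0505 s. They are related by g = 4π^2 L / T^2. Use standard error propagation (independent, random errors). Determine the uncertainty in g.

g is a product of powers, so relative uncertainties combine in quadrature:
  (1·δL/L)² = (1×0.0308)² = 0.000950;  (-2·δT/T)² = (-2×0.0192)² = 0.00148
δg/g = √(0.00243) = 0.0493
g = 4.895 m/s^2, so δg = 0.0493 × 4.895 = 0.241 m/s^2.

0.241 m/s^2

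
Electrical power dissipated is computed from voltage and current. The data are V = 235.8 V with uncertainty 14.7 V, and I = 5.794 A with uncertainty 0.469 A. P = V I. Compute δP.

P is a product of powers, so relative uncertainties combine in quadrature:
  (1·δV/V)² = (1×0.0623)² = 0.00389;  (1·δI/I)² = (1×0.0809)² = 0.00655
δP/P = √(0.0104) = 0.102
P = 1366 W, so δP = 0.102 × 1366 = 140 W.

140 W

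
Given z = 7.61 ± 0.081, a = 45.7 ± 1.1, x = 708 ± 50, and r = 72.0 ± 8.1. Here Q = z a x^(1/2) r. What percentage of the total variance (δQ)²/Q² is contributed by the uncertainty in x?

(δQ/Q)² = (1·δz/z)² + (1·δa/a)² + (½·δx/x)² + (1·δr/r)²
  z term: (1×0.0106)² = 0.000113
  a term: (1×0.0241)² = 0.000579
  x term: (0.5×0.0706)² = 0.00125
  r term: (1×0.112)² = 0.0127
Total = 0.0146. Share from x = 0.00125/0.0146 = 0.0854.

8.54%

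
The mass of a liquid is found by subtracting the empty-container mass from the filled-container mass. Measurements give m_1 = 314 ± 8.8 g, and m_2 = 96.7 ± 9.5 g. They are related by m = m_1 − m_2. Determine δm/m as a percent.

5.96%

Sums and differences: (δm)² = Σ (cᵢ δxᵢ)².
  (δm_1)² = 77.4;  (δm_2)² = 90.2
δm = √(168) = 12.9 g
m = 217 g, so δm/m = 12.9/217 = 0.0596.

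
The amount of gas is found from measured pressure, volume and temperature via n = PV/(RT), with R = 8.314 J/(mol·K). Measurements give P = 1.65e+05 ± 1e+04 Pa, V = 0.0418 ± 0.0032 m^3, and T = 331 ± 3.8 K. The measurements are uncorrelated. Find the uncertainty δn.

0.246 mol

Relative error in a monomial: (δn/n)² = Σ (nᵢ · δxᵢ/xᵢ)².
  (1·δP/P)² = (1×0.0606)² = 0.00367;  (1·δV/V)² = (1×0.0766)² = 0.00586;  (-1·δT/T)² = (-1×0.0115)² = 0.000132
δn/n = √(0.00967) = 0.0983
n = 2.51 mol, so δn = 0.0983 × 2.51 = 0.246 mol.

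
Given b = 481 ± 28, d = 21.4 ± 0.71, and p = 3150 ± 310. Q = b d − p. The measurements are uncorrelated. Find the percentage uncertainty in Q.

10.6%

Let w = b·d = 10300. δw/w = √((1·δb/b)² + (1·δd/d)²) = √(0.00339 + 0.00110) = 0.0670, so δw = 690.
Q = w − p: δQ = √(δw² + δp²) = √(4.76e+05 + 96100) = 756
Q = 7140, so δQ/Q = 756/7140 = 0.106.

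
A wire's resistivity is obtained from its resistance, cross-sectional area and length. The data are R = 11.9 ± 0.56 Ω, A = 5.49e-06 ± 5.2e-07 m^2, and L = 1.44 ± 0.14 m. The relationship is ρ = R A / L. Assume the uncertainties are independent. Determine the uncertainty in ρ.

Products/powers → add relative errors in quadrature, weighted by exponent:
  (1·δR/R)² = (1×0.0471)² = 0.00221;  (1·δA/A)² = (1×0.0947)² = 0.00897;  (-1·δL/L)² = (-1×0.0972)² = 0.00945
δρ/ρ = √(0.0206) = 0.144
ρ = 4.54e-05 Ω·m, so δρ = 0.144 × 4.54e-05 = 6.52e-06 Ω·m.

6.52e-06 Ω·m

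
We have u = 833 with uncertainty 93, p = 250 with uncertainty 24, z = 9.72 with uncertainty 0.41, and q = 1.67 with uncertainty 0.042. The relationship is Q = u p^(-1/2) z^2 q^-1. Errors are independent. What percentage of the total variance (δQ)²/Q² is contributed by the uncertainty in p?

10.2%

(δQ/Q)² = (1·δu/u)² + (−½·δp/p)² + (2·δz/z)² + (-1·δq/q)²
  u term: (1×0.112)² = 0.0125
  p term: (-0.5×0.0960)² = 0.00230
  z term: (2×0.0422)² = 0.00712
  q term: (-1×0.0251)² = 0.000633
Total = 0.0225. Share from p = 0.00230/0.0225 = 0.102.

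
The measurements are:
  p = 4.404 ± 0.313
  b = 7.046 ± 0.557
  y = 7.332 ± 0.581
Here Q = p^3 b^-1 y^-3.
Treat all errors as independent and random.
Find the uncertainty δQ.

Products/powers → add relative errors in quadrature, weighted by exponent:
  (3·δp/p)² = (3×0.0711)² = 0.0455;  (-1·δb/b)² = (-1×0.0791)² = 0.00625;  (-3·δy/y)² = (-3×0.0792)² = 0.0565
δQ/Q = √(0.108) = 0.329
Q = 0.03076, so δQ = 0.329 × 0.03076 = 0.0101.

0.0101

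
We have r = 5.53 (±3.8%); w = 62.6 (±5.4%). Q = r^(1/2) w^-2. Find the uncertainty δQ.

6.58e-05

Q is a product of powers, so relative uncertainties combine in quadrature:
  (½·δr/r)² = (0.5×0.0380)² = 0.000361;  (-2·δw/w)² = (-2×0.0540)² = 0.0117
δQ/Q = √(0.0120) = 0.110
Q = 0.000600, so δQ = 0.110 × 0.000600 = 6.58e-05.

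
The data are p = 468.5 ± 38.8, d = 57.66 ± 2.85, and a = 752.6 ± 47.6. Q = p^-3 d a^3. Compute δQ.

75.7

Products/powers → add relative errors in quadrature, weighted by exponent:
  (-3·δp/p)² = (-3×0.0828)² = 0.0617;  (1·δd/d)² = (1×0.0494)² = 0.00244;  (3·δa/a)² = (3×0.0632)² = 0.0360
δQ/Q = √(0.100) = 0.317
Q = 239.0, so δQ = 0.317 × 239.0 = 75.7.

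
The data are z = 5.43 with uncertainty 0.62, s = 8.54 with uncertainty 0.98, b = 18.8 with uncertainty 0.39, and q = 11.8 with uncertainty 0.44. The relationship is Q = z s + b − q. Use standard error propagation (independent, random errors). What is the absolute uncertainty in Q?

Let p = z·s = 46.4. δp/p = √((1·δz/z)² + (1·δs/s)²) = √(0.0130 + 0.0132) = 0.162, so δp = 7.51.
Q = p + b − q: δQ = √(δp² + δb² + δq²) = √(56.4 + 0.152 + 0.194) = 7.53

7.53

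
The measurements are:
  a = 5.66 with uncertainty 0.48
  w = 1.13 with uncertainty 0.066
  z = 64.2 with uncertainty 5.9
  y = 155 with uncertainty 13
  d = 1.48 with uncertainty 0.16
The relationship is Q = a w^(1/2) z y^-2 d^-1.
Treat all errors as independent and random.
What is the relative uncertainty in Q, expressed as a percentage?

For a monomial Q ∝ a, w^(1/2), z, y^-2, d^-1, fractional errors add in quadrature:
  (1·δa/a)² = (1×0.0848)² = 0.00719;  (½·δw/w)² = (0.5×0.0584)² = 0.000853;  (1·δz/z)² = (1×0.0919)² = 0.00845;  (-2·δy/y)² = (-2×0.0839)² = 0.0281;  (-1·δd/d)² = (-1×0.108)² = 0.0117
δQ/Q = √(0.0563) = 0.237

23.7%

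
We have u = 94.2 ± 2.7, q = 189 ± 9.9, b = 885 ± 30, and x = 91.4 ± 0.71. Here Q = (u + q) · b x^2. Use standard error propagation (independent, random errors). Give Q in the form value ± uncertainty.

(2.09 ± 0.109) × 10^9

Let w = u + q = 283. δw = √(δu² + δq²) = √(7.29 + 98.0) = 10.3, so δw/w = 0.0362.
Q is then a monomial in w, b, x:
δQ/Q = √((δw/w)² + (1·δb/b)² + (2·δx/x)²) = √(0.00131 + 0.00115 + 0.000241) = 0.0520
Q = 2.09e+09, so δQ = 0.0520 × 2.09e+09 = 1.09e+08.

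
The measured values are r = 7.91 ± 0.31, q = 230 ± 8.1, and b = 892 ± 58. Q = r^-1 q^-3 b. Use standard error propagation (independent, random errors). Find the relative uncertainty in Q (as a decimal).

0.130

Since Q is a product/quotient, work with relative uncertainties:
  (-1·δr/r)² = (-1×0.0392)² = 0.00154;  (-3·δq/q)² = (-3×0.0352)² = 0.0112;  (1·δb/b)² = (1×0.0650)² = 0.00423
δQ/Q = √(0.0169) = 0.130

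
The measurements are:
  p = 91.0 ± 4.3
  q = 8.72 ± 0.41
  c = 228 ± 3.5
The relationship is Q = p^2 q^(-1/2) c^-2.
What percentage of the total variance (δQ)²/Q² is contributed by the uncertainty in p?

(δQ/Q)² = (2·δp/p)² + (−½·δq/q)² + (-2·δc/c)²
  p term: (2×0.0473)² = 0.00893
  q term: (-0.5×0.0470)² = 0.000553
  c term: (-2×0.0154)² = 0.000943
Total = 0.0104. Share from p = 0.00893/0.0104 = 0.857.

85.7%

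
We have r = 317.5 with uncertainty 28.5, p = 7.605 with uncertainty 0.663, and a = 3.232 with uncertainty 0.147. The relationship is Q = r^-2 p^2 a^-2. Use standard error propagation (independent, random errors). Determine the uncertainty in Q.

Each factor contributes (exponent × relative error)² to (δQ/Q)²:
  (-2·δr/r)² = (-2×0.0898)² = 0.0322;  (2·δp/p)² = (2×0.0872)² = 0.0304;  (-2·δa/a)² = (-2×0.0455)² = 0.00827
δQ/Q = √(0.0709) = 0.266
Q = 5.492e-05, so δQ = 0.266 × 5.492e-05 = 1.46e-05.

1.46e-05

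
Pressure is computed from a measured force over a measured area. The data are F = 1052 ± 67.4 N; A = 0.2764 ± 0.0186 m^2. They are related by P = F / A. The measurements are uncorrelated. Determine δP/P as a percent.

9.29%

For a monomial P ∝ F, A^-1, fractional errors add in quadrature:
  (1·δF/F)² = (1×0.0641)² = 0.00410;  (-1·δA/A)² = (-1×0.0673)² = 0.00453
δP/P = √(0.00863) = 0.0929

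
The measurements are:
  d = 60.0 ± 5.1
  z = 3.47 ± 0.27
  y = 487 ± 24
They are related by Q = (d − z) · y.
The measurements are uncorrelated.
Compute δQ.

Let u = d − z = 56.5. δu = √(δd² + δz²) = √(26.0 + 0.0729) = 5.11, so δu/u = 0.0903.
Q is then a monomial in u, y:
δQ/Q = √((δu/u)² + (1·δy/y)²) = √(0.00816 + 0.00243) = 0.103
Q = 27500, so δQ = 0.103 × 27500 = 2830.

2830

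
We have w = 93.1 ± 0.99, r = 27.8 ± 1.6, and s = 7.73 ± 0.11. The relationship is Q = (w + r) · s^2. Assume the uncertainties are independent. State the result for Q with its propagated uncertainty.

7220 ± 234

Let u = w + r = 121. δu = √(δw² + δr²) = √(0.980 + 2.56) = 1.88, so δu/u = 0.0156.
Q is then a monomial in u, s:
δQ/Q = √((δu/u)² + (2·δs/s)²) = √(0.000242 + 0.000810) = 0.0324
Q = 7220, so δQ = 0.0324 × 7220 = 234.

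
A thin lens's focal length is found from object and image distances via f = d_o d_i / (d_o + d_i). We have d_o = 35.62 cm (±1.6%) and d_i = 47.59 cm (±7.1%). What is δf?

∂f/∂d_o = (d_i/(d_o+d_i))² = 0.327;  ∂f/∂d_i = (d_o/(d_o+d_i))² = 0.183
δf = √((∂f/∂d_o · δd_o)² + (∂f/∂d_i · δd_i)²) = √(0.0348 + 0.383) = 0.647 cm

0.647 cm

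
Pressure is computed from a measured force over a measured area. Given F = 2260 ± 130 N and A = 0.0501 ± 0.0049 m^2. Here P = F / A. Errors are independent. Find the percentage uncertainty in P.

Since P is a product/quotient, work with relative uncertainties:
  (1·δF/F)² = (1×0.0575)² = 0.00331;  (-1·δA/A)² = (-1×0.0978)² = 0.00957
δP/P = √(0.0129) = 0.113

11.3%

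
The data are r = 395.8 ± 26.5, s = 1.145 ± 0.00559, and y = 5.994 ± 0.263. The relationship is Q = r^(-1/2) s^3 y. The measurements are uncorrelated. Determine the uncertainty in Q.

Q is a product of powers, so relative uncertainties combine in quadrature:
  (−½·δr/r)² = (-0.5×0.0670)² = 0.00112;  (3·δs/s)² = (3×0.00488)² = 0.000215;  (1·δy/y)² = (1×0.0439)² = 0.00193
δQ/Q = √(0.00326) = 0.0571
Q = 0.4523, so δQ = 0.0571 × 0.4523 = 0.0258.

0.0258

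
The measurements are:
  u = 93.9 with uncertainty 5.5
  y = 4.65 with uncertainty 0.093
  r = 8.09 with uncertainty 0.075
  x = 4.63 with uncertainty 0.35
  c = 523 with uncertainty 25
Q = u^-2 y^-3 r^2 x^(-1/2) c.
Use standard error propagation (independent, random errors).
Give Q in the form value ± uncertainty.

Products/powers → add relative errors in quadrature, weighted by exponent:
  (-2·δu/u)² = (-2×0.0586)² = 0.0137;  (-3·δy/y)² = (-3×0.0200)² = 0.00360;  (2·δr/r)² = (2×0.00927)² = 0.000344;  (−½·δx/x)² = (-0.5×0.0756)² = 0.00143;  (1·δc/c)² = (1×0.0478)² = 0.00228
δQ/Q = √(0.0214) = 0.146
Q = 0.0179, so δQ = 0.146 × 0.0179 = 0.00262.

0.0179 ± 0.00262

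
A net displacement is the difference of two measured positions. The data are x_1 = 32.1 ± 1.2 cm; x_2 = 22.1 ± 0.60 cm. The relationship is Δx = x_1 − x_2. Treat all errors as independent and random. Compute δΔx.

Each term contributes (cᵢ δxᵢ)² to (δΔx)²:
  (δx_1)² = 1.44;  (δx_2)² = 0.360
δΔx = √(1.80) = 1.34 cm

1.34 cm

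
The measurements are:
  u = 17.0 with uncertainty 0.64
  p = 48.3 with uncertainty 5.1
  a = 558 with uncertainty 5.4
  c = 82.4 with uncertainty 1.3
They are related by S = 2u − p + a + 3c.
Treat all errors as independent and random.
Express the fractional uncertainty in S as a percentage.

1.07%

Each term contributes (cᵢ δxᵢ)² to (δS)²:
  (2·δu)² = 1.64;  (δp)² = 26.0;  (δa)² = 29.2;  (3·δc)² = 15.2
δS = √(72.0) = 8.49
S = 791, so δS/S = 8.49/791 = 0.0107.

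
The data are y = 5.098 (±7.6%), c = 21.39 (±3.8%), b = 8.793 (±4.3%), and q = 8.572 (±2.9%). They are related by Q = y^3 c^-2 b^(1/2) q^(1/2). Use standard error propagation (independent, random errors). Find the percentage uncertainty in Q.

Q is a product of powers, so relative uncertainties combine in quadrature:
  (3·δy/y)² = (3×0.0760)² = 0.0520;  (-2·δc/c)² = (-2×0.0380)² = 0.00578;  (½·δb/b)² = (0.5×0.0430)² = 0.000462;  (½·δq/q)² = (0.5×0.0290)² = 0.000210
δQ/Q = √(0.0584) = 0.242

24.2%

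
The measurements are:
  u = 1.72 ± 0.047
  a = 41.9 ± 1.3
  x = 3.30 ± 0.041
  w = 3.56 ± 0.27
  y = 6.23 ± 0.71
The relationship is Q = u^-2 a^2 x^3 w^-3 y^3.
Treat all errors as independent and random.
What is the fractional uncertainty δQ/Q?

Each factor contributes (exponent × relative error)² to (δQ/Q)²:
  (-2·δu/u)² = (-2×0.0273)² = 0.00299;  (2·δa/a)² = (2×0.0310)² = 0.00385;  (3·δx/x)² = (3×0.0124)² = 0.00139;  (-3·δw/w)² = (-3×0.0758)² = 0.0518;  (3·δy/y)² = (3×0.114)² = 0.117
δQ/Q = √(0.177) = 0.421

0.421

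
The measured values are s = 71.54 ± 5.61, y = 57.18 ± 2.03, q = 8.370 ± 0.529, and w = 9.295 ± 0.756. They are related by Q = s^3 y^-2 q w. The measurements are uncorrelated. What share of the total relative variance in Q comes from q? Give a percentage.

5.63%

(δQ/Q)² = (3·δs/s)² + (-2·δy/y)² + (1·δq/q)² + (1·δw/w)²
  s term: (3×0.0784)² = 0.0553
  y term: (-2×0.0355)² = 0.00504
  q term: (1×0.0632)² = 0.00399
  w term: (1×0.0813)² = 0.00662
Total = 0.0710. Share from q = 0.00399/0.0710 = 0.0563.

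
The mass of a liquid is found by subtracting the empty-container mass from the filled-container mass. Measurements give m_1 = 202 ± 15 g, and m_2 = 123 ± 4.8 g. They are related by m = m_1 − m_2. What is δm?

15.7 g

For a sum/difference, combine absolute errors in quadrature:
  (δm_1)² = 225;  (δm_2)² = 23.0
δm = √(248) = 15.7 g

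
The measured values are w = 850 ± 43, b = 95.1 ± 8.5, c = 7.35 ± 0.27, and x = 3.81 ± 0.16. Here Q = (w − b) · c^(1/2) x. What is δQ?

577

Let u = w − b = 755. δu = √(δw² + δb²) = √(1850 + 72.2) = 43.8, so δu/u = 0.0581.
Q is then a monomial in u, c, x:
δQ/Q = √((δu/u)² + (½·δc/c)² + (1·δx/x)²) = √(0.00337 + 0.000337 + 0.00176) = 0.0740
Q = 7800, so δQ = 0.0740 × 7800 = 577.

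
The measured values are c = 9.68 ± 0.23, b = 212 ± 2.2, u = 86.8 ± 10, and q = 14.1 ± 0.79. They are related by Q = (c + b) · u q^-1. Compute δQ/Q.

0.128

Let w = c + b = 222. δw = √(δc² + δb²) = √(0.0529 + 4.84) = 2.21, so δw/w = 0.00998.
Q is then a monomial in w, u, q:
δQ/Q = √((δw/w)² + (1·δu/u)² + (-1·δq/q)²) = √(9.96e-05 + 0.0133 + 0.00314) = 0.128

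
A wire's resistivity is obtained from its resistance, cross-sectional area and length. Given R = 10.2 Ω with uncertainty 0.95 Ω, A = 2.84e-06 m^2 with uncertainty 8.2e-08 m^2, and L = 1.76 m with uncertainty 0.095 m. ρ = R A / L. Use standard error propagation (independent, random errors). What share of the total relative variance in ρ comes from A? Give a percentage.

(δρ/ρ)² = (1·δR/R)² + (1·δA/A)² + (-1·δL/L)²
  R term: (1×0.0931)² = 0.00867
  A term: (1×0.0289)² = 0.000834
  L term: (-1×0.0540)² = 0.00291
Total = 0.0124. Share from A = 0.000834/0.0124 = 0.0671.

6.71%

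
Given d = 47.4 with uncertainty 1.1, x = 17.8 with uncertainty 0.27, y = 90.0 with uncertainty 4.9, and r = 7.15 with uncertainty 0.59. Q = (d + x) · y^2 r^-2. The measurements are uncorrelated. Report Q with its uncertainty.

10300 ± 2050

Let u = d + x = 65.2. δu = √(δd² + δx²) = √(1.21 + 0.0729) = 1.13, so δu/u = 0.0174.
Q is then a monomial in u, y, r:
δQ/Q = √((δu/u)² + (2·δy/y)² + (-2·δr/r)²) = √(0.000302 + 0.0119 + 0.0272) = 0.198
Q = 10300, so δQ = 0.198 × 10300 = 2050.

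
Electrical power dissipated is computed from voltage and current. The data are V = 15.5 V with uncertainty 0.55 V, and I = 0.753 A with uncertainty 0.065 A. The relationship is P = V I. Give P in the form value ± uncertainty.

11.7 ± 1.09 W

For a monomial P ∝ V, I, fractional errors add in quadrature:
  (1·δV/V)² = (1×0.0355)² = 0.00126;  (1·δI/I)² = (1×0.0863)² = 0.00745
δP/P = √(0.00871) = 0.0933
P = 11.7 W, so δP = 0.0933 × 11.7 = 1.09 W.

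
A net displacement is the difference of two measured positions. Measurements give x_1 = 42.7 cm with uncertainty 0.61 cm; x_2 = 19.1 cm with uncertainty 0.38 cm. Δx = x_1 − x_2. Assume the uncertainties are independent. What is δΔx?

0.719 cm

Δx is a linear combination, so absolute uncertainties add in quadrature:
  (δx_1)² = 0.372;  (δx_2)² = 0.144
δΔx = √(0.516) = 0.719 cm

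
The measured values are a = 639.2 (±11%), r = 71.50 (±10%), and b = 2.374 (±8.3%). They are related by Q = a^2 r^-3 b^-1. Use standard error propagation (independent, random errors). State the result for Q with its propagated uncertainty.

Products/powers → add relative errors in quadrature, weighted by exponent:
  (2·δa/a)² = (2×0.110)² = 0.0484;  (-3·δr/r)² = (-3×0.100)² = 0.0900;  (-1·δb/b)² = (-1×0.0830)² = 0.00689
δQ/Q = √(0.145) = 0.381
Q = 0.4708, so δQ = 0.381 × 0.4708 = 0.179.

0.4708 ± 0.179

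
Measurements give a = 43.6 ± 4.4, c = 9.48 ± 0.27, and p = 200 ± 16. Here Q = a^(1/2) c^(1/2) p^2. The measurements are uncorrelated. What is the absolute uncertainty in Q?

1.37e+05

For a monomial Q ∝ a^(1/2), c^(1/2), p^2, fractional errors add in quadrature:
  (½·δa/a)² = (0.5×0.101)² = 0.00255;  (½·δc/c)² = (0.5×0.0285)² = 0.000203;  (2·δp/p)² = (2×0.0800)² = 0.0256
δQ/Q = √(0.0283) = 0.168
Q = 8.13e+05, so δQ = 0.168 × 8.13e+05 = 1.37e+05.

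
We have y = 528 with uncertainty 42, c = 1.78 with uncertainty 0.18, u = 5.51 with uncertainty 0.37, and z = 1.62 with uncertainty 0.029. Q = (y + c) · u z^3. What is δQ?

1450

Let w = y + c = 530. δw = √(δy² + δc²) = √(1760 + 0.0324) = 42.0, so δw/w = 0.0793.
Q is then a monomial in w, u, z:
δQ/Q = √((δw/w)² + (1·δu/u)² + (3·δz/z)²) = √(0.00629 + 0.00451 + 0.00288) = 0.117
Q = 12400, so δQ = 0.117 × 12400 = 1450.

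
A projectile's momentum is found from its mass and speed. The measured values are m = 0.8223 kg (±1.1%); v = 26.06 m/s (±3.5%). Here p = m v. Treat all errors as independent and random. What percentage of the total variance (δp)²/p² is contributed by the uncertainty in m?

(δp/p)² = (1·δm/m)² + (1·δv/v)²
  m term: (1×0.0110)² = 0.000121
  v term: (1×0.0350)² = 0.00123
Total = 0.00135. Share from m = 0.000121/0.00135 = 0.0899.

8.99%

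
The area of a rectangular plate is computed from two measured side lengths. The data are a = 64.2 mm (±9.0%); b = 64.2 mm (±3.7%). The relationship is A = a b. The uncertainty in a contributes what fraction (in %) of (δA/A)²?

(δA/A)² = (1·δa/a)² + (1·δb/b)²
  a term: (1×0.0900)² = 0.00810
  b term: (1×0.0370)² = 0.00137
Total = 0.00947. Share from a = 0.00810/0.00947 = 0.855.

85.5%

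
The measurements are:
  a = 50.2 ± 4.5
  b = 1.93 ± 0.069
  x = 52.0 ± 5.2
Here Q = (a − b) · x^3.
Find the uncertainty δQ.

2.13e+06

Let u = a − b = 48.3. δu = √(δa² + δb²) = √(20.2 + 0.00476) = 4.50, so δu/u = 0.0932.
Q is then a monomial in u, x:
δQ/Q = √((δu/u)² + (3·δx/x)²) = √(0.00869 + 0.0900) = 0.314
Q = 6.79e+06, so δQ = 0.314 × 6.79e+06 = 2.13e+06.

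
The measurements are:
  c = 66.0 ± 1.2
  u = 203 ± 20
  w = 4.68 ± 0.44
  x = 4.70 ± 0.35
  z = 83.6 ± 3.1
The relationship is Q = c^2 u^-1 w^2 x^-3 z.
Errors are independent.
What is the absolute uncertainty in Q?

118

For a monomial Q ∝ c^2, u^-1, w^2, x^-3, z, fractional errors add in quadrature:
  (2·δc/c)² = (2×0.0182)² = 0.00132;  (-1·δu/u)² = (-1×0.0985)² = 0.00971;  (2·δw/w)² = (2×0.0940)² = 0.0354;  (-3·δx/x)² = (-3×0.0745)² = 0.0499;  (1·δz/z)² = (1×0.0371)² = 0.00138
δQ/Q = √(0.0977) = 0.313
Q = 378, so δQ = 0.313 × 378 = 118.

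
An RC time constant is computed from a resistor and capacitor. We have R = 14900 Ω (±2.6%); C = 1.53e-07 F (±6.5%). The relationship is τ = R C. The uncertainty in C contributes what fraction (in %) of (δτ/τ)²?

(δτ/τ)² = (1·δR/R)² + (1·δC/C)²
  R term: (1×0.0260)² = 0.000676
  C term: (1×0.0650)² = 0.00423
Total = 0.00490. Share from C = 0.00423/0.00490 = 0.862.

86.2%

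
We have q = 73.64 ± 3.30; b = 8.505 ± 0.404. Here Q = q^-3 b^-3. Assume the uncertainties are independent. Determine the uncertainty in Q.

Each factor contributes (exponent × relative error)² to (δQ/Q)²:
  (-3·δq/q)² = (-3×0.0448)² = 0.0181;  (-3·δb/b)² = (-3×0.0475)² = 0.0203
δQ/Q = √(0.0384) = 0.196
Q = 4.07e-09, so δQ = 0.196 × 4.07e-09 = 7.97e-10.

7.97e-10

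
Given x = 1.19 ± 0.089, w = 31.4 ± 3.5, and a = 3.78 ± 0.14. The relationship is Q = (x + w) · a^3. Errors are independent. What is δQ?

Let u = x + w = 32.6. δu = √(δx² + δw²) = √(0.00792 + 12.2) = 3.50, so δu/u = 0.107.
Q is then a monomial in u, a:
δQ/Q = √((δu/u)² + (3·δa/a)²) = √(0.0115 + 0.0123) = 0.155
Q = 1760, so δQ = 0.155 × 1760 = 272.

272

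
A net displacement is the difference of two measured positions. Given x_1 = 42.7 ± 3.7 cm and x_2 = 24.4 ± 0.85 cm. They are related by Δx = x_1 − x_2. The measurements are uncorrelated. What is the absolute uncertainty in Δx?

3.80 cm

For a sum/difference, combine absolute errors in quadrature:
  (δx_1)² = 13.7;  (δx_2)² = 0.722
δΔx = √(14.4) = 3.80 cm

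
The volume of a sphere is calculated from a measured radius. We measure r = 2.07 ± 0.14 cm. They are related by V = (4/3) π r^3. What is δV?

7.54 cm^3

V ∝ r^3, so δV/V = |3| · δr/r = 3 × 0.0676 = 0.203.
V = 37.2 cm^3, so δV = 0.203 × 37.2 = 7.54 cm^3.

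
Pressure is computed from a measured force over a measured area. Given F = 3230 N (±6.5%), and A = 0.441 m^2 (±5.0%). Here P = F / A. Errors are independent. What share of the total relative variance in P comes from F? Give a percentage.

62.8%

(δP/P)² = (1·δF/F)² + (-1·δA/A)²
  F term: (1×0.0650)² = 0.00423
  A term: (-1×0.0500)² = 0.00250
Total = 0.00673. Share from F = 0.00423/0.00673 = 0.628.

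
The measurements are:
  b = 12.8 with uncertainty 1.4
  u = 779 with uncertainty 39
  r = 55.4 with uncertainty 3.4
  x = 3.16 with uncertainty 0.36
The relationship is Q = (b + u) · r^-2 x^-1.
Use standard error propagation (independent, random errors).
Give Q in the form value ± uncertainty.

0.0816 ± 0.0143

Let w = b + u = 792. δw = √(δb² + δu²) = √(1.96 + 1520) = 39.0, so δw/w = 0.0493.
Q is then a monomial in w, r, x:
δQ/Q = √((δw/w)² + (-2·δr/r)² + (-1·δx/x)²) = √(0.00243 + 0.0151 + 0.0130) = 0.175
Q = 0.0816, so δQ = 0.175 × 0.0816 = 0.0143.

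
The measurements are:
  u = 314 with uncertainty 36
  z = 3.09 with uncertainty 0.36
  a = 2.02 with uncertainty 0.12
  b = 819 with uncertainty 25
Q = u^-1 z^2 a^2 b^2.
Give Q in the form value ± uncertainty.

83200 ± 24300

Relative error in a monomial: (δQ/Q)² = Σ (nᵢ · δxᵢ/xᵢ)².
  (-1·δu/u)² = (-1×0.115)² = 0.0131;  (2·δz/z)² = (2×0.117)² = 0.0543;  (2·δa/a)² = (2×0.0594)² = 0.0141;  (2·δb/b)² = (2×0.0305)² = 0.00373
δQ/Q = √(0.0853) = 0.292
Q = 83200, so δQ = 0.292 × 83200 = 24300.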